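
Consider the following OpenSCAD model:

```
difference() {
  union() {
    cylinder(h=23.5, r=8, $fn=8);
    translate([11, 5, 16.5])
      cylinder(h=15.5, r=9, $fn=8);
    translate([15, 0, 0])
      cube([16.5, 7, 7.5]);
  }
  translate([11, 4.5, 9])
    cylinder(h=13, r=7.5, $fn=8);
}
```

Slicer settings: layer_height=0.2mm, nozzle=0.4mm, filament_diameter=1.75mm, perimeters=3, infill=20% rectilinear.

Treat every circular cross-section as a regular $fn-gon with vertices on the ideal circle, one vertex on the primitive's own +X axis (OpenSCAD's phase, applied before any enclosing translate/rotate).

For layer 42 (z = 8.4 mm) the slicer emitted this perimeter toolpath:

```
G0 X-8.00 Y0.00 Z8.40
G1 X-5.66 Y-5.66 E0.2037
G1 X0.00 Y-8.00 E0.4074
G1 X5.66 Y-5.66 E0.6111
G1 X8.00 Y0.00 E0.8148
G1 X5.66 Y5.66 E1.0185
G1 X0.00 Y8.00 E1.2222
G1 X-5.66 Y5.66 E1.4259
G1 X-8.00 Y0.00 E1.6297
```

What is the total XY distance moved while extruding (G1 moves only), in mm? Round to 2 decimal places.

49.00 mm

Sum the Euclidean lengths of each G1 segment: total = 49.00 mm.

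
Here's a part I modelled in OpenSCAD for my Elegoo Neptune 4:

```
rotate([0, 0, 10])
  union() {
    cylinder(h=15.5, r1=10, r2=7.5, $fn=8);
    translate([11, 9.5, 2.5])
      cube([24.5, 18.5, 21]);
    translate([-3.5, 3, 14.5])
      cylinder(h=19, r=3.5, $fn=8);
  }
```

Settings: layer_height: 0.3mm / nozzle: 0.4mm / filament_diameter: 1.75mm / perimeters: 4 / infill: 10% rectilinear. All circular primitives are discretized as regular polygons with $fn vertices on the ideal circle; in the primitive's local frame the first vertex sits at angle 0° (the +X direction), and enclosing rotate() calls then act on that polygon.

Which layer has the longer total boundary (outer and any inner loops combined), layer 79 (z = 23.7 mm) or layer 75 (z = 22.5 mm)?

Layer 79 (z = 23.7): the cone is absent (z outside [0, 15.5]); the cube at (11, 9.5) is absent (z outside [2.5, 23.5]); the cylinder at (-3.5, 3): section is a regular 8-gon, circumradius r=3.5 (perimeter = 2·8·3.500·sin(180°/8) = 21.43 mm); Merging all regions: only the r=3.5 cylinder at (-3.5, 3) is present, so the union is just that shape — boundary = 21.43 mm; (rotated 10° about Z; rotation is an isometry so areas/perimeters/island counts are preserved). So its perimeter = 21.43 mm. Layer 75 (z = 22.5): the cone is absent (z outside [0, 15.5]); the cube at (11, 9.5) is present — its section is the full 24.5×18.5 rectangle (perimeter 86.00 mm); the r=3.5 cylinder at (-3.5, 3) gives a regular 8-gon of circumradius 3.5 (constant along its height) (perimeter = 2·8·3.500·sin(180°/8) = 21.43 mm); Merging all regions: the 2 present regions are separate (no shared area or edge), so areas and boundary lengths simply add and each stays a separate island — boundary = 107.43 mm; (rotated 10° about Z; rotation is an isometry so areas/perimeters/island counts are preserved). So its perimeter = 107.43 mm. Layer 75 is larger (107.43 vs 21.43 mm).

layer 75 (z = 22.5 mm)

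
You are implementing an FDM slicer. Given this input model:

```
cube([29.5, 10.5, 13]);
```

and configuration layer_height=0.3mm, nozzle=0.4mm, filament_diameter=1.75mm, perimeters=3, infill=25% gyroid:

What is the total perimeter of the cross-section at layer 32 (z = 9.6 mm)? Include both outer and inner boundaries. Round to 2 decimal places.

80.00 mm

At z = 9.6 mm: the cube (footprint 29.5×10.5) is included at this height (perimeter 80.00 mm). Overall, the cross-section is a single solid region. Total boundary length (outer) = 80.00 mm.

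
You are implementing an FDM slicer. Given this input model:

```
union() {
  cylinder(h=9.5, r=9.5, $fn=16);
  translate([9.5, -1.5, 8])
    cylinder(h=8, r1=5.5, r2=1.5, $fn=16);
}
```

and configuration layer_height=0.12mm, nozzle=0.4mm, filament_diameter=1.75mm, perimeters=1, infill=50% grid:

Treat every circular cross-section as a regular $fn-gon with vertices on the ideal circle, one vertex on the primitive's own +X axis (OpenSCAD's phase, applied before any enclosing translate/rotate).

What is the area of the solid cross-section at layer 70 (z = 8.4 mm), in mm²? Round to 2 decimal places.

326.88 mm²

At z = 8.4 mm: the r=9.5 cylinder gives a regular 16-gon of circumradius 9.5 (constant along its height) (area = (16/2)·9.500²·sin(360°/16) = 276.30 mm²); the cone at (9.5, -1.5) (r1=5.5→r2=1.5) has section circumradius 5.300 here — a regular 16-gon (area = (16/2)·5.300²·sin(360°/16) = 86.00 mm²); Taking the union: the regions partially overlap — summed areas 362.29 mm² minus the doubly-counted overlap 35.42 mm² gives 326.88 mm² — area = 326.88 mm². Overall, the cross-section is a single solid region. Net area = 326.88 mm².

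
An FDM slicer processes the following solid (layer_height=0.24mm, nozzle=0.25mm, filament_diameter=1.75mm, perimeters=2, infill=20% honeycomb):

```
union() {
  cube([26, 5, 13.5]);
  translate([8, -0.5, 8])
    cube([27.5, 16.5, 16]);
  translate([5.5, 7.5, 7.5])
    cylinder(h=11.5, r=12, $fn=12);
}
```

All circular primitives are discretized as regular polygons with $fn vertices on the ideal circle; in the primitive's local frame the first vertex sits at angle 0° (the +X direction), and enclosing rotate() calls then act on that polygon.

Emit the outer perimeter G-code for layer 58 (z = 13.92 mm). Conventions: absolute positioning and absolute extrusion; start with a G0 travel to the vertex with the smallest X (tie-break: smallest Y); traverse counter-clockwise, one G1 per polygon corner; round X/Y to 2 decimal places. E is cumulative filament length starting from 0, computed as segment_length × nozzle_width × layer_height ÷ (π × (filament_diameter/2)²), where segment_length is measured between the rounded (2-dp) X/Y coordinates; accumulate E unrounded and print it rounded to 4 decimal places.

G0 X-6.50 Y7.50 Z13.92
G1 X-4.89 Y1.50 E0.1550
G1 X-0.50 Y-2.89 E0.3098
G1 X5.50 Y-4.50 E0.4648
G1 X11.50 Y-2.89 E0.6198
G1 X13.89 Y-0.50 E0.7041
G1 X35.50 Y-0.50 E1.2431
G1 X35.50 Y16.00 E1.6547
G1 X13.39 Y16.00 E2.2063
G1 X11.50 Y17.89 E2.2729
G1 X5.50 Y19.50 E2.4279
G1 X-0.50 Y17.89 E2.5829
G1 X-4.89 Y13.50 E2.7377
G1 X-6.50 Y7.50 E2.8927

At z = 13.92 mm: the cube does not reach this height (z outside [0, 13.5]); the cube at (8, -0.5) (footprint 27.5×16.5) is included at this height; the cylinder at (5.5, 7.5): section is a regular 12-gon, circumradius r=12; Combining (union): the regions partially overlap (shared area 134.74 mm²), so overlapping operands fuse into one piece — 1 connected region. The outline is a single polygon with 13 vertices. Extrusion per mm of travel: 0.25 × 0.24 / (π × 0.875²) = 0.024945. Accumulating E over each segment gives final E = 2.8927.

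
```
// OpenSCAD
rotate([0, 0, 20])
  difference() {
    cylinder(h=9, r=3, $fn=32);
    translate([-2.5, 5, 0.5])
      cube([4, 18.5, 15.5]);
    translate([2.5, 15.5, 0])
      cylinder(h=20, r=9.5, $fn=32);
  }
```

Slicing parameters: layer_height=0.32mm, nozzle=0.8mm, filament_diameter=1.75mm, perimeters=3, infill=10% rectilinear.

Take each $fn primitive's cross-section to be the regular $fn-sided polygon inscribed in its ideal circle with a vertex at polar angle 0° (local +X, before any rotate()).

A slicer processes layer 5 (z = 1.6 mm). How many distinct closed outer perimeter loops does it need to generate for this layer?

1

At z = 1.6 mm: the r=3 cylinder gives a regular 32-gon of circumradius 3 (constant along its height); the 4×18.5 cube at (-2.5, 5) contributes its full rectangle; the cylinder at (2.5, 15.5): section is a regular 32-gon, circumradius r=9.5; Taking the first minus the rest: starting from the r=3 cylinder, the 4×18.5 cube at (-2.5, 5) misses the remaining region (no effect); the r=9.5 cylinder at (2.5, 15.5) misses the remaining region (no effect) — 1 connected region; (rotated 20° about Z; rotation is an isometry so areas/perimeters/island counts are preserved). The result has 1 disconnected region.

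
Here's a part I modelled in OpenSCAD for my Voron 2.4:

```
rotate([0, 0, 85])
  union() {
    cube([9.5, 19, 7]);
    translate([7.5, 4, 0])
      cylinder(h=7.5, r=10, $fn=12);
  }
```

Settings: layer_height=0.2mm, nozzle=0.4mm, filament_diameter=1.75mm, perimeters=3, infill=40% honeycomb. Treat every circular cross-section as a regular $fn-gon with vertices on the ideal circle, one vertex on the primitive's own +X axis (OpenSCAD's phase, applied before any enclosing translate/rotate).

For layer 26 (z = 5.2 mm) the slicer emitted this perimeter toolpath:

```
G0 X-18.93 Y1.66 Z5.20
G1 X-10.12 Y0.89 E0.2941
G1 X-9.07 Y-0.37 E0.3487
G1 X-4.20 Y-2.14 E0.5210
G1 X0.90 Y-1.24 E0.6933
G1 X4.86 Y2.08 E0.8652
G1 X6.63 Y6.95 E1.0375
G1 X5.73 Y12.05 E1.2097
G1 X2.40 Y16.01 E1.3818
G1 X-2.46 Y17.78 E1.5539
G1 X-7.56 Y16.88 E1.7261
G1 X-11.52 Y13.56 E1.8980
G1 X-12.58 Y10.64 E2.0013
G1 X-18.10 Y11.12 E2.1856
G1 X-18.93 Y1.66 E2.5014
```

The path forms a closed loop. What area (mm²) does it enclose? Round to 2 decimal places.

Apply the shoelace formula to the sequence of (X, Y) vertices; enclosed area = 357.79 mm².

357.79 mm²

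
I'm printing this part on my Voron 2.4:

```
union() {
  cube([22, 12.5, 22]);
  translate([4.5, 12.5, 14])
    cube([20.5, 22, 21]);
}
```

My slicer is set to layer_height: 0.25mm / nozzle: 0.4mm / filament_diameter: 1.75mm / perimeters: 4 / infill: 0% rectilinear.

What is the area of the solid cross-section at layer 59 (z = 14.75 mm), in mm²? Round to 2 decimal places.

At z = 14.75 mm: the 22×12.5 cube contributes its full rectangle (area 275.00 mm²); the cube at (4.5, 12.5) (footprint 20.5×22) is included at this height (area 451.00 mm²); Combining (union): the 2 present regions share edge segments without overlapping in area, so areas simply add but the touching pieces fuse into one outline (the shared edge portions become interior and drop out of the boundary) — area = 726.00 mm². Overall, the cross-section is a single solid region. Net area = 726.00 mm².

726.00 mm²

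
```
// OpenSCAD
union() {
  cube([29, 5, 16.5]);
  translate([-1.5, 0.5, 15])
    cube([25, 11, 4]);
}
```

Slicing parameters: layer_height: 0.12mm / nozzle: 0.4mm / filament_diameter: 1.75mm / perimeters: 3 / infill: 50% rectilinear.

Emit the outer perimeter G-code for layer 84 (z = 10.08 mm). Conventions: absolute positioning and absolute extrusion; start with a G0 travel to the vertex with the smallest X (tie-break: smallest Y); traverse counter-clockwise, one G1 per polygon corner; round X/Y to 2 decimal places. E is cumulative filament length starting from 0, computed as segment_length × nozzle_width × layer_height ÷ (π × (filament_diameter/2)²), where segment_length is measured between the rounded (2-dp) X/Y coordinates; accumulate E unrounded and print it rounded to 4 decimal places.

At z = 10.08 mm: the 29×5 cube contributes its full rectangle; the cube at (-1.5, 0.5) is not intersected at this z (z outside [15, 19]); Taking the union: only the 29×5 cube is present, so the union is just that shape — 1 connected region. The outline is a single polygon with 4 vertices. Extrusion per mm of travel: 0.4 × 0.12 / (π × 0.875²) = 0.019956. Accumulating E over each segment gives final E = 1.3570.

G0 X0.00 Y0.00 Z10.08
G1 X29.00 Y0.00 E0.5787
G1 X29.00 Y5.00 E0.6785
G1 X0.00 Y5.00 E1.2572
G1 X0.00 Y0.00 E1.3570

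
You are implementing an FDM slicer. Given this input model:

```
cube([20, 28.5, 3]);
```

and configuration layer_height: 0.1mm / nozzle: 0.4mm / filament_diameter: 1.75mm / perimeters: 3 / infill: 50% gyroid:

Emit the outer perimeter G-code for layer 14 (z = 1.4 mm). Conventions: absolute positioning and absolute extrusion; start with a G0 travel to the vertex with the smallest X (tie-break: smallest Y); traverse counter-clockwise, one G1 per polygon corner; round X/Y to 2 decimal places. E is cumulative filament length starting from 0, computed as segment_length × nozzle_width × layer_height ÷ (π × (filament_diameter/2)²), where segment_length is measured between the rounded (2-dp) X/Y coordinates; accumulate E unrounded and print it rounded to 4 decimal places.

At z = 1.4 mm: the cube (footprint 20×28.5) is included at this height. The outline is a single polygon with 4 vertices. Extrusion per mm of travel: 0.4 × 0.1 / (π × 0.875²) = 0.016630. Accumulating E over each segment gives final E = 1.6131.

G0 X0.00 Y0.00 Z1.40
G1 X20.00 Y0.00 E0.3326
G1 X20.00 Y28.50 E0.8066
G1 X0.00 Y28.50 E1.1392
G1 X0.00 Y0.00 E1.6131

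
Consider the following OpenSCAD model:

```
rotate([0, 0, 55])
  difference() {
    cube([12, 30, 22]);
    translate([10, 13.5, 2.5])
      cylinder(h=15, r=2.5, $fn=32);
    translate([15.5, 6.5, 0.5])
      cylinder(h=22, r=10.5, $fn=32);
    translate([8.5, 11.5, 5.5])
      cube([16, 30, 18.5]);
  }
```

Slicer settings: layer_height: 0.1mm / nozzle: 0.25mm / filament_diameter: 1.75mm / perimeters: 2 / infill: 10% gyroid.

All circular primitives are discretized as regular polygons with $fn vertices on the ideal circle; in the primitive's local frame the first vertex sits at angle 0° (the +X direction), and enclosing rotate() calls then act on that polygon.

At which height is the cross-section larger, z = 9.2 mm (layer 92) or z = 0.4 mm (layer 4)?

layer 4 (z = 0.4 mm)

Layer 92 (z = 9.2): the cube is present — its section is the full 12×30 rectangle (area 360.00 mm²); the r=2.5 cylinder at (10, 13.5) gives a regular 32-gon of circumradius 2.5 (constant along its height) (area = (32/2)·2.500²·sin(360°/32) = 19.51 mm²); the cylinder at (15.5, 6.5): section is a regular 32-gon, circumradius r=10.5 (area = (32/2)·10.500²·sin(360°/32) = 344.14 mm²); the 16×30 cube at (8.5, 11.5) contributes its full rectangle (area 480.00 mm²); After the difference (first − rest): starting from the 12×30 cube (360.00 mm²), the r=2.5 cylinder at (10, 13.5) partially overlaps it — only the 18.51 mm² overlap (of its 19.51 mm²) is removed, clipping the outline; the r=10.5 cylinder at (15.5, 6.5) partially overlaps it — only the 74.98 mm² overlap (of its 344.14 mm²) is removed, clipping the outline; the 16×30 cube at (8.5, 11.5) partially overlaps it — only the 49.14 mm² overlap (of its 480.00 mm²) is removed, clipping the outline — area = 217.38 mm²; (whole slice rotated 55° about Z — lengths, areas and connectivity unchanged). So its area = 217.38 mm². Layer 4 (z = 0.4): the cube (footprint 12×30) is included at this height (area 360.00 mm²); the cylinder at (10, 13.5) is not intersected at this z (z outside [2.5, 17.5]); the cylinder at (15.5, 6.5) does not reach this height (z outside [0.5, 22.5]); the cube at (8.5, 11.5) is absent (z outside [5.5, 24]); Subtracting the remaining from the first: none of the subtracted shapes is present at this height, so the 12×30 cube is unchanged — area = 360.00 mm²; (rotated 55° about Z; rotation is an isometry so areas/perimeters/island counts are preserved). So its area = 360.00 mm². Layer 4 is larger (360.00 vs 217.38 mm²).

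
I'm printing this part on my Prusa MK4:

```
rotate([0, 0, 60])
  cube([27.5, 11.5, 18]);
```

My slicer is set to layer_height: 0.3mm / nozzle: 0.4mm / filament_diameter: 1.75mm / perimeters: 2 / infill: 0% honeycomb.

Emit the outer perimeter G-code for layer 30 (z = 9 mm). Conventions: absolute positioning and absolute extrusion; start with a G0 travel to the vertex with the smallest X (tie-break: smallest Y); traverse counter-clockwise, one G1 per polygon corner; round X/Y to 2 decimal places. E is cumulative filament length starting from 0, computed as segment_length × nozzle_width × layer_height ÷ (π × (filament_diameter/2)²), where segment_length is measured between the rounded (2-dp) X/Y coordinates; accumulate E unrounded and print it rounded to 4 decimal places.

G0 X-9.96 Y5.75 Z9.00
G1 X0.00 Y0.00 E0.5738
G1 X13.75 Y23.82 E1.9459
G1 X3.79 Y29.57 E2.5197
G1 X-9.96 Y5.75 E3.8919

At z = 9 mm: the cube (footprint 27.5×11.5) is included at this height; (rotated 60° about Z; rotation is an isometry so areas/perimeters/island counts are preserved). The outline is a single polygon with 4 vertices. Extrusion per mm of travel: 0.4 × 0.3 / (π × 0.875²) = 0.049890. Accumulating E over each segment gives final E = 3.8919.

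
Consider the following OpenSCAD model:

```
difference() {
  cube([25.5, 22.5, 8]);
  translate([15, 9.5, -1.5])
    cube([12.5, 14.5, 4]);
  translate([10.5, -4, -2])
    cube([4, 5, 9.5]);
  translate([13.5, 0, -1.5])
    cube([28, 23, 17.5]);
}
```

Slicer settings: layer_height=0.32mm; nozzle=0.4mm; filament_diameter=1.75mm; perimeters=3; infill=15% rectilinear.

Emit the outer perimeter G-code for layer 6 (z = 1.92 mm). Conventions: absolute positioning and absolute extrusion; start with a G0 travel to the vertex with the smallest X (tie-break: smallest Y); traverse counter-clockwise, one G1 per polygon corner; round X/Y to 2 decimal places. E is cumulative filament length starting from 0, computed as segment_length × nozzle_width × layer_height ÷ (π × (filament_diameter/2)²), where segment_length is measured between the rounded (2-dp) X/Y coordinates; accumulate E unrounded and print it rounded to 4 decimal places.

At z = 1.92 mm: the cube is present — its section is the full 25.5×22.5 rectangle; the cube at (15, 9.5) (footprint 12.5×14.5) is included at this height; the 4×5 cube at (10.5, -4) contributes its full rectangle; the cube at (13.5, 0) is present — its section is the full 28×23 rectangle; After the difference (first − rest): starting from the 25.5×22.5 cube, the 12.5×14.5 cube at (15, 9.5) partially overlaps it — only the 136.50 mm² overlap (of its 181.25 mm²) is removed, clipping the outline; the 4×5 cube at (10.5, -4) partially overlaps it — only the 4.00 mm² overlap (of its 20.00 mm²) is removed, clipping the outline; the 28×23 cube at (13.5, 0) partially overlaps it — only the 132.50 mm² overlap (of its 644.00 mm²) is removed, clipping the outline — 1 connected region. The outline is a single polygon with 6 vertices. Extrusion per mm of travel: 0.4 × 0.32 / (π × 0.875²) = 0.053216. Accumulating E over each segment gives final E = 3.8316.

G0 X0.00 Y0.00 Z1.92
G1 X10.50 Y0.00 E0.5588
G1 X10.50 Y1.00 E0.6120
G1 X13.50 Y1.00 E0.7716
G1 X13.50 Y22.50 E1.9158
G1 X0.00 Y22.50 E2.6342
G1 X0.00 Y0.00 E3.8316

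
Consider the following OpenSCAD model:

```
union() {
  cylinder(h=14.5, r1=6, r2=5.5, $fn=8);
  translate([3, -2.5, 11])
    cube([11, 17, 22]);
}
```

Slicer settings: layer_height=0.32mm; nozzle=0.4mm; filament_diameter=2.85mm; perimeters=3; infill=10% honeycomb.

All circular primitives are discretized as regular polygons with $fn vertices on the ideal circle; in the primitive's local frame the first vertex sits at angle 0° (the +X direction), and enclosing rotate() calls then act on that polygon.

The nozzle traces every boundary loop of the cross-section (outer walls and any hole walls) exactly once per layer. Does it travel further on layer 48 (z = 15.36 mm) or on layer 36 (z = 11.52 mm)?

layer 36 (z = 11.52 mm)

Layer 48 (z = 15.36): the cone is absent (z outside [0, 14.5]); the cube at (3, -2.5) (footprint 11×17) is included at this height (perimeter 56.00 mm); Taking the union: only the 11×17 cube at (3, -2.5) is present, so the union is just that shape — boundary = 56.00 mm. So its perimeter = 56.00 mm. Layer 36 (z = 11.52): the cone (r1=6→r2=5.5) has section circumradius 5.603 here — a regular 8-gon (perimeter = 2·8·5.603·sin(180°/8) = 34.31 mm); the cube at (3, -2.5) is present — its section is the full 11×17 rectangle (perimeter 56.00 mm); Combining (union): the regions partially overlap (shared area 12.46 mm²), so the edge portions inside another operand are dropped and the merged outline is re-measured after clipping — boundary = 73.84 mm. So its perimeter = 73.84 mm. Layer 36 is larger (73.84 vs 56.00 mm).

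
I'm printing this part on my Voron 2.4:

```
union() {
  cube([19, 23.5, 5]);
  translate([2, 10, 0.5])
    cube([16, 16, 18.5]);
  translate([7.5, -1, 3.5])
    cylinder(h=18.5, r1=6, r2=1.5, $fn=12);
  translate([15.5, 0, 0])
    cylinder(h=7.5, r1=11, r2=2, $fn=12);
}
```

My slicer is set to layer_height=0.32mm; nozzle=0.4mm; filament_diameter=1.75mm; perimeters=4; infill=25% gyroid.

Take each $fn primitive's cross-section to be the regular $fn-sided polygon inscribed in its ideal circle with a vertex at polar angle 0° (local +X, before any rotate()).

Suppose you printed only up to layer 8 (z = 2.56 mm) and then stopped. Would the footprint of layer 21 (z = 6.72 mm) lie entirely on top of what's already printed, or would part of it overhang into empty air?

Compare the two slices. At z = 2.56: the cube is present — its section is the full 19×23.5 rectangle (area 446.50 mm²); the cube at (2, 10) is present — its section is the full 16×16 rectangle (area 256.00 mm²); the cone at (7.5, -1) is not intersected at this z (z outside [3.5, 22]); the cone at (15.5, 0): at t=0.341 of its height the radius interpolates to r₁+(r₂−r₁)t = 7.928, giving a regular 12-gon of that circumradius (area = (12/2)·7.928²·sin(360°/12) = 188.56 mm²); Combining (union): the regions partially overlap — summed areas 891.06 mm² minus the doubly-counted overlap 289.25 mm² gives 601.81 mm² — area = 601.81 mm². At z = 6.72: the cube does not reach this height (z outside [0, 5]); the cube at (2, 10) is present — its section is the full 16×16 rectangle (area 256.00 mm²); the cone at (7.5, -1): at t=0.174 of its height the radius interpolates to r₁+(r₂−r₁)t = 5.217, giving a regular 12-gon of that circumradius (area = (12/2)·5.217²·sin(360°/12) = 81.64 mm²); the cone at (15.5, 0) (r1=11→r2=2) has section circumradius 2.936 here — a regular 12-gon (area = (12/2)·2.936²·sin(360°/12) = 25.86 mm²); Taking the union: the 3 present regions are separate (no shared area or edge), so areas and boundary lengths simply add and each stays a separate island — area = 363.50 mm². Checking containment: at z = 6.72 the cross-section extends beyond the z = 2.56 cross-section by about 31.76 mm².

part overhangs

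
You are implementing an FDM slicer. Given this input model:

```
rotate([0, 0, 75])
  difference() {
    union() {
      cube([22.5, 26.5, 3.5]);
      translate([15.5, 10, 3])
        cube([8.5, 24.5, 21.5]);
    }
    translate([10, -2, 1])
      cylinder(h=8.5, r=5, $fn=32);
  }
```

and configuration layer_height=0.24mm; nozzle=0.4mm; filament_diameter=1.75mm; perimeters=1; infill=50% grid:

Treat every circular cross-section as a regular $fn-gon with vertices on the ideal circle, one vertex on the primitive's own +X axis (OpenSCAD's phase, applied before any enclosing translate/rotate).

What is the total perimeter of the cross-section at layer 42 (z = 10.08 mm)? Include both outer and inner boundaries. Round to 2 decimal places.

66.00 mm

At z = 10.08 mm: the cube does not reach this height (z outside [0, 3.5]); the cube at (15.5, 10) is present — its section is the full 8.5×24.5 rectangle (perimeter 66.00 mm); Merging all regions: only the 8.5×24.5 cube at (15.5, 10) is present, so the union is just that shape — boundary = 66.00 mm; the cylinder at (10, -2) does not reach this height (z outside [1, 9.5]); Taking the first minus the rest: none of the subtracted shapes is present at this height, so the result so far is unchanged — boundary = 66.00 mm; (rotated 75° about Z; rotation is an isometry so areas/perimeters/island counts are preserved). Overall, the cross-section is a single solid region. Total boundary length (outer) = 66.00 mm.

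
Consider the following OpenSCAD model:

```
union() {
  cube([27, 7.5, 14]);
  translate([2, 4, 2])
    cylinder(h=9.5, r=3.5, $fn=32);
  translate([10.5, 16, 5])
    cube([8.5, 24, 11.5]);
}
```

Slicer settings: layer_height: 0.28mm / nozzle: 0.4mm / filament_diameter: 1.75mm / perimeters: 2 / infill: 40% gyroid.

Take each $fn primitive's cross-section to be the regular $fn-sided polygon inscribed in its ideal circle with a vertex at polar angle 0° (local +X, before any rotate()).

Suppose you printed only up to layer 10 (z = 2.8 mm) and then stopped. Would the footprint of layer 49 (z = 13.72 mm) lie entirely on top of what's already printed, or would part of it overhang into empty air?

part overhangs

Compare the two slices. At z = 2.8: the 27×7.5 cube contributes its full rectangle (area 202.50 mm²); the r=3.5 cylinder at (2, 4) contributes a regular 32-gon of circumradius 3.5 (area = (32/2)·3.500²·sin(360°/32) = 38.24 mm²); the cube at (10.5, 16) does not reach this height (z outside [5, 16.5]); Taking the union: the regions partially overlap — summed areas 240.74 mm² minus the doubly-counted overlap 32.27 mm² gives 208.47 mm² — area = 208.47 mm². At z = 13.72: the cube (footprint 27×7.5) is included at this height (area 202.50 mm²); the cylinder at (2, 4) is absent (z outside [2, 11.5]); the cube at (10.5, 16) is present — its section is the full 8.5×24 rectangle (area 204.00 mm²); Merging all regions: the 2 present regions are separate (no shared area or edge), so areas and boundary lengths simply add and each stays a separate island — area = 406.50 mm². Checking containment: at z = 13.72 the cross-section extends beyond the z = 2.8 cross-section by about 204.00 mm².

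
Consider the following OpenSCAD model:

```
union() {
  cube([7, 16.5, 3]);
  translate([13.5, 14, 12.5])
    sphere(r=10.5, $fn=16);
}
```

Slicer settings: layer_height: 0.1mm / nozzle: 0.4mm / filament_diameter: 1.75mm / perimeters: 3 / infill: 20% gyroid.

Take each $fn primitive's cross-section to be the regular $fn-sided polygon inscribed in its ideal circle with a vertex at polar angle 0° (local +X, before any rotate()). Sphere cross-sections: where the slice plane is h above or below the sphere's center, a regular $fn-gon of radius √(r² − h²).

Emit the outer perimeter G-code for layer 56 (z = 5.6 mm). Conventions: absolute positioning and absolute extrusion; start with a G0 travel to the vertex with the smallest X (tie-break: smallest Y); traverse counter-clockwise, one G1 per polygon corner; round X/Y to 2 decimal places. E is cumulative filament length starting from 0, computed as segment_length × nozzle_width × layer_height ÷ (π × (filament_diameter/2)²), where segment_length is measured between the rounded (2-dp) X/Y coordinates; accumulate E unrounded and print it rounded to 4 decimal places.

G0 X5.59 Y14.00 Z5.60
G1 X6.19 Y10.97 E0.0514
G1 X7.90 Y8.40 E0.1027
G1 X10.47 Y6.69 E0.1540
G1 X13.50 Y6.09 E0.2054
G1 X16.53 Y6.69 E0.2568
G1 X19.10 Y8.40 E0.3081
G1 X20.81 Y10.97 E0.3594
G1 X21.41 Y14.00 E0.4108
G1 X20.81 Y17.03 E0.4622
G1 X19.10 Y19.60 E0.5135
G1 X16.53 Y21.31 E0.5649
G1 X13.50 Y21.91 E0.6162
G1 X10.47 Y21.31 E0.6676
G1 X7.90 Y19.60 E0.7189
G1 X6.19 Y17.03 E0.7703
G1 X5.59 Y14.00 E0.8216

At z = 5.6 mm: the cube is not intersected at this z (z outside [0, 3]); the r=10.5 sphere at (13.5, 14) contributes a regular 16-gon of circumradius √(10.5²−6.9²) = 7.915; Merging all regions: only the r=10.5 sphere at (13.5, 14) is present, so the union is just that shape — 1 connected region. The outline is a single polygon with 16 vertices. Extrusion per mm of travel: 0.4 × 0.1 / (π × 0.875²) = 0.016630. Accumulating E over each segment gives final E = 0.8216.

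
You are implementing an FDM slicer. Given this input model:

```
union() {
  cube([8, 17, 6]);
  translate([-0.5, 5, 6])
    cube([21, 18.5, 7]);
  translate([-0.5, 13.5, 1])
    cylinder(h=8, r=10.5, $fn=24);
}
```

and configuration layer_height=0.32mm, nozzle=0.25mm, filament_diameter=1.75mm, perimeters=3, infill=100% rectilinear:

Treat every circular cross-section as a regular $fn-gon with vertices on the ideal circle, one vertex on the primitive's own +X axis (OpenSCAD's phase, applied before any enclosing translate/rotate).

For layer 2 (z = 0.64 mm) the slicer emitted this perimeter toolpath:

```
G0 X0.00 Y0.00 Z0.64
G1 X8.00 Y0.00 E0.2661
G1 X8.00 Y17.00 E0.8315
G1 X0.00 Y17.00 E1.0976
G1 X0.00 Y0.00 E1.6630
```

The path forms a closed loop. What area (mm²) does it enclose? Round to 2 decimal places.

Apply the shoelace formula to the sequence of (X, Y) vertices; enclosed area = 136.00 mm².

136.00 mm²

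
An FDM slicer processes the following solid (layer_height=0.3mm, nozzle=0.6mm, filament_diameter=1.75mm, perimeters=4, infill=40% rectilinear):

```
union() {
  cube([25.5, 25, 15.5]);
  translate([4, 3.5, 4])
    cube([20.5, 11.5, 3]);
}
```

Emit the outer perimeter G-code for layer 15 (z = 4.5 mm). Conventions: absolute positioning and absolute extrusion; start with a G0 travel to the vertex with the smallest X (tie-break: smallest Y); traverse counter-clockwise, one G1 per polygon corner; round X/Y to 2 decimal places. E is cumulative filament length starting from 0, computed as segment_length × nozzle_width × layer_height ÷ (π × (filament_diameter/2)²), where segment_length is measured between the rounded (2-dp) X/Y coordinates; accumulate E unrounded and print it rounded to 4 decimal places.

At z = 4.5 mm: the 25.5×25 cube contributes its full rectangle; the cube at (4, 3.5) (footprint 20.5×11.5) is included at this height; Merging all regions: the 20.5×11.5 cube at (4, 3.5) lies entirely inside the 25.5×25 cube, so the union is just the 25.5×25 cube — 1 connected region. The outline is a single polygon with 4 vertices. Extrusion per mm of travel: 0.6 × 0.3 / (π × 0.875²) = 0.074835. Accumulating E over each segment gives final E = 7.5584.

G0 X0.00 Y0.00 Z4.50
G1 X25.50 Y0.00 E1.9083
G1 X25.50 Y25.00 E3.7792
G1 X0.00 Y25.00 E5.6875
G1 X0.00 Y0.00 E7.5584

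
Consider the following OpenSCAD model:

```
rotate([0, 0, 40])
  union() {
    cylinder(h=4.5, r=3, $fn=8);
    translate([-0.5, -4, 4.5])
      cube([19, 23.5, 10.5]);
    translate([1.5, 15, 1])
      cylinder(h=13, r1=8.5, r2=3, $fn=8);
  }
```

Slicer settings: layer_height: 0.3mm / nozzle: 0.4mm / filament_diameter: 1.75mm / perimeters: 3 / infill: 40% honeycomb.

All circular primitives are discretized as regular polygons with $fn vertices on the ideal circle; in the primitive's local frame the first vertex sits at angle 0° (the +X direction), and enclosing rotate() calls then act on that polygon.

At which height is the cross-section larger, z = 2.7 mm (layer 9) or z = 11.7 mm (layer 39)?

Layer 9 (z = 2.7): the r=3 cylinder contributes a regular 8-gon of circumradius 3 (area = (8/2)·3.000²·sin(360°/8) = 25.46 mm²); the cube at (-0.5, -4) does not reach this height (z outside [4.5, 15]); the cone at (1.5, 15) (r1=8.5→r2=3) has section circumradius 7.781 here — a regular 8-gon (area = (8/2)·7.781²·sin(360°/8) = 171.23 mm²); Merging all regions: the 2 present regions are separate (no shared area or edge), so areas and boundary lengths simply add and each stays a separate island — area = 196.69 mm²; (whole slice rotated 40° about Z — lengths, areas and connectivity unchanged). So its area = 196.69 mm². Layer 39 (z = 11.7): the cylinder does not reach this height (z outside [0, 4.5]); the cube at (-0.5, -4) is present — its section is the full 19×23.5 rectangle (area 446.50 mm²); the cone at (1.5, 15) contributes a regular 8-gon of circumradius 3.973 (interpolated between r1=8.5 and r2=3 at t=0.823) (area = (8/2)·3.973²·sin(360°/8) = 44.65 mm²); Merging all regions: the regions partially overlap — summed areas 491.15 mm² minus the doubly-counted overlap 36.56 mm² gives 454.59 mm² — area = 454.59 mm²; (rotated 40° about Z; rotation is an isometry so areas/perimeters/island counts are preserved). So its area = 454.59 mm². Layer 39 is larger (454.59 vs 196.69 mm²).

layer 39 (z = 11.7 mm)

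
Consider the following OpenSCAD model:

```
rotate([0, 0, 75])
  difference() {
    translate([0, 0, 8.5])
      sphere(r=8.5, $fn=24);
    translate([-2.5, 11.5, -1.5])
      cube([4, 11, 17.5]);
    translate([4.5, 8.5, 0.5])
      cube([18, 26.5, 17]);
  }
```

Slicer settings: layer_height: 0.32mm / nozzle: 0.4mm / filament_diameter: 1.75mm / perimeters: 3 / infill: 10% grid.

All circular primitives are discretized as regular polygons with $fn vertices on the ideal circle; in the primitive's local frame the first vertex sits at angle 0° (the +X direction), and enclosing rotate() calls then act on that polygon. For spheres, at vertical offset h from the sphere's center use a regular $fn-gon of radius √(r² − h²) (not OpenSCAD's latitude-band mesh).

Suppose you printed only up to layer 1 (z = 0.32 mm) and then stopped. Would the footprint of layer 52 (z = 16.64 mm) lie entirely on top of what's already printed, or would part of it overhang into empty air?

Compare the two slices. At z = 0.32: the sphere: section is a regular 24-gon, circumradius = √(r²−h²) = √(8.5²−8.18²) = 2.310 (area = (24/2)·2.310²·sin(360°/24) = 16.58 mm²); the 4×11 cube at (-2.5, 11.5) contributes its full rectangle (area 44.00 mm²); the cube at (4.5, 8.5) is absent (z outside [0.5, 17.5]); Subtracting the remaining from the first: starting from the r=8.5 sphere (16.58 mm²), the 4×11 cube at (-2.5, 11.5) misses the remaining region (no effect) — area = 16.58 mm²; (whole slice rotated 75° about Z — lengths, areas and connectivity unchanged). At z = 16.64: the sphere: section is a regular 24-gon, circumradius = √(r²−h²) = √(8.5²−8.14²) = 2.448 (area = (24/2)·2.448²·sin(360°/24) = 18.61 mm²); the cube at (-2.5, 11.5) is absent (z outside [-1.5, 16]); the 18×26.5 cube at (4.5, 8.5) contributes its full rectangle (area 477.00 mm²); Taking the first minus the rest: starting from the r=8.5 sphere (18.61 mm²), the 18×26.5 cube at (4.5, 8.5) misses the remaining region (no effect) — area = 18.61 mm²; (rotated 75° about Z; rotation is an isometry so areas/perimeters/island counts are preserved). Checking containment: at z = 16.64 the cross-section extends beyond the z = 0.32 cross-section by about 2.03 mm².

part overhangs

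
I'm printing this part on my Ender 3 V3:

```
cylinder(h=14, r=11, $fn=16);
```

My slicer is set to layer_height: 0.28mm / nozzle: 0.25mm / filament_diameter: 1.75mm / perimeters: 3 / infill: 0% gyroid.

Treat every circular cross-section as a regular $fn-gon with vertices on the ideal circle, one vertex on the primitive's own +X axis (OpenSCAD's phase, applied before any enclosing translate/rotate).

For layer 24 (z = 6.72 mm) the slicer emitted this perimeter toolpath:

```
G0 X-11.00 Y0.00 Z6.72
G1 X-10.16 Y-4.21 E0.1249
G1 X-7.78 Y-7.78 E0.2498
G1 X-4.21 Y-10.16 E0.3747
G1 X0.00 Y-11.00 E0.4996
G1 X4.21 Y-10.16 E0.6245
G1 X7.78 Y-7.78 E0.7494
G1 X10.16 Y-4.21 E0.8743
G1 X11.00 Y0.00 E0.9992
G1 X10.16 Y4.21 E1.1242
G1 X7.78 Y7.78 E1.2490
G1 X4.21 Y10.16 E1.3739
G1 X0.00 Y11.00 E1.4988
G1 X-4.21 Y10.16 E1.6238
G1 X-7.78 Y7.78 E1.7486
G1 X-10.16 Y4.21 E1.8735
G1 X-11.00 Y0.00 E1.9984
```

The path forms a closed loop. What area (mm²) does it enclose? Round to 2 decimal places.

370.40 mm²

Apply the shoelace formula to the sequence of (X, Y) vertices; enclosed area = 370.40 mm².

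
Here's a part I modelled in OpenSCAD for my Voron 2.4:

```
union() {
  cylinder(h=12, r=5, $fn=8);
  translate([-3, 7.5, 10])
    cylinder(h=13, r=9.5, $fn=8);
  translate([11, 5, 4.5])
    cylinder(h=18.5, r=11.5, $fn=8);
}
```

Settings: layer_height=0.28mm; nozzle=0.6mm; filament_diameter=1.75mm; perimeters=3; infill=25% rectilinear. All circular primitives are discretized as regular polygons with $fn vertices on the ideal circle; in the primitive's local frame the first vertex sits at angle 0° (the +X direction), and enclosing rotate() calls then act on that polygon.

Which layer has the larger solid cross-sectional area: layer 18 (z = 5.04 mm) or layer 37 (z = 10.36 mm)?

Layer 18 (z = 5.04): the cylinder: section is a regular 8-gon, circumradius r=5 (area = (8/2)·5.000²·sin(360°/8) = 70.71 mm²); the cylinder at (-3, 7.5) is not intersected at this z (z outside [10, 23]); the cylinder at (11, 5): section is a regular 8-gon, circumradius r=11.5 (area = (8/2)·11.500²·sin(360°/8) = 374.06 mm²); Taking the union: the regions partially overlap — summed areas 444.77 mm² minus the doubly-counted overlap 21.75 mm² gives 423.02 mm² — area = 423.02 mm². So its area = 423.02 mm². Layer 37 (z = 10.36): the r=5 cylinder contributes a regular 8-gon of circumradius 5 (area = (8/2)·5.000²·sin(360°/8) = 70.71 mm²); the cylinder at (-3, 7.5): section is a regular 8-gon, circumradius r=9.5 (area = (8/2)·9.500²·sin(360°/8) = 255.27 mm²); the cylinder at (11, 5): section is a regular 8-gon, circumradius r=11.5 (area = (8/2)·11.500²·sin(360°/8) = 374.06 mm²); Combining (union): the regions partially overlap — summed areas 700.04 mm² minus the doubly-counted overlap 104.33 mm² gives 595.71 mm² — area = 595.71 mm². So its area = 595.71 mm². Layer 37 is larger (595.71 vs 423.02 mm²).

layer 37 (z = 10.36 mm)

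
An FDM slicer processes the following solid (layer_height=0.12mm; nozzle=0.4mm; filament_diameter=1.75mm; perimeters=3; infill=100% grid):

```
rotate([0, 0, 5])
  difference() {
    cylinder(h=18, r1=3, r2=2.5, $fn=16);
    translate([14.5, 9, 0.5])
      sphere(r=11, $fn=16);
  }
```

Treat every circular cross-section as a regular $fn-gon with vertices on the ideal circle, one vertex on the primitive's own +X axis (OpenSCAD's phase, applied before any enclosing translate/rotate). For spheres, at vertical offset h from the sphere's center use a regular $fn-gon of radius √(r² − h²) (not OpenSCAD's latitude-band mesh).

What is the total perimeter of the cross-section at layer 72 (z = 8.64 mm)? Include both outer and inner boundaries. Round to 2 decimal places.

At z = 8.64 mm: the cone (r1=3→r2=2.5) has section circumradius 2.760 here — a regular 16-gon (perimeter = 2·16·2.760·sin(180°/16) = 17.23 mm); the sphere at (14.5, 9): section is a regular 16-gon, circumradius = √(r²−h²) = √(11²−8.14²) = 7.399 (perimeter = 2·16·7.399·sin(180°/16) = 46.19 mm); After the difference (first − rest): starting from the cone, the r=11 sphere at (14.5, 9) misses the remaining region (no effect) — boundary = 17.23 mm; (whole slice rotated 5° about Z — lengths, areas and connectivity unchanged). Overall, the cross-section is a single solid region. Total boundary length (outer) = 17.23 mm.

17.23 mm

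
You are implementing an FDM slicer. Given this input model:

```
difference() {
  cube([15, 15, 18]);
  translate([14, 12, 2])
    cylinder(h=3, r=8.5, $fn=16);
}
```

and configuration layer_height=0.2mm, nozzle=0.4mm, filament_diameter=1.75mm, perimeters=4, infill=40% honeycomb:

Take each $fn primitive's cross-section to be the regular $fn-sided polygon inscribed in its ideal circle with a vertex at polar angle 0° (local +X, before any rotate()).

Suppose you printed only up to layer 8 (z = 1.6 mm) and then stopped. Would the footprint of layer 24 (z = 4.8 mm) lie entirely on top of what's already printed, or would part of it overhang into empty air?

entirely on top

Compare the two slices. At z = 1.6: the cube (footprint 15×15) is included at this height (area 225.00 mm²); the cylinder at (14, 12) is not intersected at this z (z outside [2, 5]); Taking the first minus the rest: none of the subtracted shapes is present at this height, so the 15×15 cube is unchanged — area = 225.00 mm². At z = 4.8: the cube (footprint 15×15) is included at this height (area 225.00 mm²); the cylinder at (14, 12): section is a regular 16-gon, circumradius r=8.5 (area = (16/2)·8.500²·sin(360°/16) = 221.19 mm²); Subtracting the remaining from the first: starting from the 15×15 cube (225.00 mm²), the r=8.5 cylinder at (14, 12) partially overlaps it — only the 91.30 mm² overlap (of its 221.19 mm²) is removed, clipping the outline — area = 133.70 mm². Checking containment: the cross-section at z = 4.8 is a subset of the cross-section at z = 1.6.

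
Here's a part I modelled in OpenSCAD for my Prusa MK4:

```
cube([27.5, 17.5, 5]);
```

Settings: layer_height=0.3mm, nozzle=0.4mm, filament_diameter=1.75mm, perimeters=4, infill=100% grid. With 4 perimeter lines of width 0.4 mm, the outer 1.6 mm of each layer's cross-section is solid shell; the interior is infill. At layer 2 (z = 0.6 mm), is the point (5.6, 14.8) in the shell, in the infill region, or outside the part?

At z = 0.6 mm: the 27.5×17.5 cube contributes its full rectangle. Overall, the cross-section is a single solid region. The nearest boundary edge runs (27.50, 17.50)→(0.00, 17.50); distance from the point to it = 2.70 mm. The point is inside the cross-section and 2.70 mm from the nearest boundary — more than the 1.6 mm shell width (4 × 0.4), so it's in the infill interior.

infill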